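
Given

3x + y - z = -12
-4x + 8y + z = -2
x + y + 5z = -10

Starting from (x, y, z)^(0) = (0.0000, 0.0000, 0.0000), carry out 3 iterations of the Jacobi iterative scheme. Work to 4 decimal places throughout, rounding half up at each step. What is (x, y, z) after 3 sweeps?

Iteration 1:
  x = (-12 - (1)·0.0000 - (-1)·0.0000) / (3) = -4.0000
  y = (-2 - (-4)·0.0000 - (1)·0.0000) / (8) = -0.2500
  z = (-10 - (1)·0.0000 - (1)·0.0000) / (5) = -2.0000
Iteration 2:
  x = (-12 - (1)·-0.2500 - (-1)·-2.0000) / (3) = -4.5833
  y = (-2 - (-4)·-4.0000 - (1)·-2.0000) / (8) = -2.0000
  z = (-10 - (1)·-4.0000 - (1)·-0.2500) / (5) = -1.1500
Iteration 3:
  x = (-12 - (1)·-2.0000 - (-1)·-1.1500) / (3) = -3.7167
  y = (-2 - (-4)·-4.5833 - (1)·-1.1500) / (8) = -2.3979
  z = (-10 - (1)·-4.5833 - (1)·-2.0000) / (5) = -0.6833

(-3.7167, -2.3979, -0.6833)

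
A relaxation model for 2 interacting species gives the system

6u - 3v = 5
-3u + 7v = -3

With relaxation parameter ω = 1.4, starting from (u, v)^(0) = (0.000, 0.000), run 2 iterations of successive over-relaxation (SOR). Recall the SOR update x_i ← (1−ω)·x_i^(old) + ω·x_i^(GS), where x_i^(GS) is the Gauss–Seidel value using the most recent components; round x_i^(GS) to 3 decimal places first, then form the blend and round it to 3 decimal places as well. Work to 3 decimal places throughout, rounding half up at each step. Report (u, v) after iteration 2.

Iteration 1:
  u: GS value = (5 - (-3)·0.000) / (6) = 0.833;  u ← (1−ω)·0.000 + ω·0.833 = 1.166
  v: GS value = (-3 - (-3)·1.166) / (7) = 0.071;  v ← (1−ω)·0.000 + ω·0.071 = 0.099
Iteration 2:
  u: GS value = (5 - (-3)·0.099) / (6) = 0.883;  u ← (1−ω)·1.166 + ω·0.883 = 0.770
  v: GS value = (-3 - (-3)·0.770) / (7) = -0.099;  v ← (1−ω)·0.099 + ω·-0.099 = -0.178

(0.770, -0.178)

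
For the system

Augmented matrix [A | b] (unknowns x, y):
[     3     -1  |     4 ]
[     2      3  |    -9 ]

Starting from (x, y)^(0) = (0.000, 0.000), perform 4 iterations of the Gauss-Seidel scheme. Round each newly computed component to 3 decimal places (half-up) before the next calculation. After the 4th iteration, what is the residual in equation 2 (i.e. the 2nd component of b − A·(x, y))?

Iteration 1:
  x = (4 - (-1)·0.000) / (3) = 1.333
  y = (-9 - (2)·1.333) / (3) = -3.889
Iteration 2:
  x = (4 - (-1)·-3.889) / (3) = 0.037
  y = (-9 - (2)·0.037) / (3) = -3.025
Iteration 3:
  x = (4 - (-1)·-3.025) / (3) = 0.325
  y = (-9 - (2)·0.325) / (3) = -3.217
Iteration 4:
  x = (4 - (-1)·-3.217) / (3) = 0.261
  y = (-9 - (2)·0.261) / (3) = -3.174
Residual b − A·x = (0.043, 0.000)

0.000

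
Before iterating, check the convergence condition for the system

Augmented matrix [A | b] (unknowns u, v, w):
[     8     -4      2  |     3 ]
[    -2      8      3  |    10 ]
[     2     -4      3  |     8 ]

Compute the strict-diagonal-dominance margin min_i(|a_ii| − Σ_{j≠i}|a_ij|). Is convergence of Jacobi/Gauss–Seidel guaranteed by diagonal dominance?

-3

row 1: |8| − (4+2) = 2
row 2: |8| − (2+3) = 3
row 3: |3| − (2+4) = -3
minimum over rows = -3 → not strictly diagonally dominant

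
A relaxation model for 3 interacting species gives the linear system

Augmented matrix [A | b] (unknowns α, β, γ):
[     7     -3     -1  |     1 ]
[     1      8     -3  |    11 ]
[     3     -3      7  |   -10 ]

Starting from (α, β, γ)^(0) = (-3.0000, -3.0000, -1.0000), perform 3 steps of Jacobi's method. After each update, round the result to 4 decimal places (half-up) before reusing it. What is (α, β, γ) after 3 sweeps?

(0.5302, 1.2009, -1.2263)

Iteration 1:
  α = (1 - (-3)·-3.0000 - (-1)·-1.0000) / (7) = -1.2857
  β = (11 - (1)·-3.0000 - (-3)·-1.0000) / (8) = 1.3750
  γ = (-10 - (3)·-3.0000 - (-3)·-3.0000) / (7) = -1.4286
Iteration 2:
  α = (1 - (-3)·1.3750 - (-1)·-1.4286) / (7) = 0.5281
  β = (11 - (1)·-1.2857 - (-3)·-1.4286) / (8) = 1.0000
  γ = (-10 - (3)·-1.2857 - (-3)·1.3750) / (7) = -0.2883
Iteration 3:
  α = (1 - (-3)·1.0000 - (-1)·-0.2883) / (7) = 0.5302
  β = (11 - (1)·0.5281 - (-3)·-0.2883) / (8) = 1.2009
  γ = (-10 - (3)·0.5281 - (-3)·1.0000) / (7) = -1.2263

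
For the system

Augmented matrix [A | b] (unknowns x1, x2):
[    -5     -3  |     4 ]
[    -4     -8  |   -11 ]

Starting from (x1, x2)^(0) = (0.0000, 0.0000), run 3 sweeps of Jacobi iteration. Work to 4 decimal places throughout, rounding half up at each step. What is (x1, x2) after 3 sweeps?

(-1.8650, 2.1875)

Iteration 1:
  x1 = (4 - (-3)·0.0000) / (-5) = -0.8000
  x2 = (-11 - (-4)·0.0000) / (-8) = 1.3750
Iteration 2:
  x1 = (4 - (-3)·1.3750) / (-5) = -1.6250
  x2 = (-11 - (-4)·-0.8000) / (-8) = 1.7750
Iteration 3:
  x1 = (4 - (-3)·1.7750) / (-5) = -1.8650
  x2 = (-11 - (-4)·-1.6250) / (-8) = 2.1875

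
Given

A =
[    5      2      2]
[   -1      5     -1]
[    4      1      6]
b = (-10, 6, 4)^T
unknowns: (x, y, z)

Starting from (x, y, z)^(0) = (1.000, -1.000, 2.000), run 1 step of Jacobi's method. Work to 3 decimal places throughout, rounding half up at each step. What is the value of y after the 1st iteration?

1.800

Iteration 1:
  x = (-10 - (2)·-1.000 - (2)·2.000) / (5) = -2.400
  y = (6 - (-1)·1.000 - (-1)·2.000) / (5) = 1.800
  z = (4 - (4)·1.000 - (1)·-1.000) / (6) = 0.167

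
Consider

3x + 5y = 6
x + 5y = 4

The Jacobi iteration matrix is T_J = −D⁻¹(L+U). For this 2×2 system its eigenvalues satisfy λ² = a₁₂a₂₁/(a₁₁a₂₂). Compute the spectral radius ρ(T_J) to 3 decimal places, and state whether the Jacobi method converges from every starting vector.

a₁₂a₂₁/(a₁₁a₂₂) = (5)·(1) / ((3)·(5)) = 0.333333
ρ = √|0.333333| = √0.333333 = 0.577
ρ < 1, so Jacobi converges

0.577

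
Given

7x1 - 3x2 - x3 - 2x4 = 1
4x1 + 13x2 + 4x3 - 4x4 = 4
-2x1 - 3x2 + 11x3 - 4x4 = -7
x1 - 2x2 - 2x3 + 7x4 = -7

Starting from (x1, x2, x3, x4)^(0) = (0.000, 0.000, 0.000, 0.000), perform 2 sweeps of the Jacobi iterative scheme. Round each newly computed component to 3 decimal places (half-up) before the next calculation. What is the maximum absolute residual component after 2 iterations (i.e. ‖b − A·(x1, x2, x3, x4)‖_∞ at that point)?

1.536

Iteration 1:
  x1 = (1 - (-3)·0.000 - (-1)·0.000 - (-2)·0.000) / (7) = 0.143
  x2 = (4 - (4)·0.000 - (4)·0.000 - (-4)·0.000) / (13) = 0.308
  x3 = (-7 - (-2)·0.000 - (-3)·0.000 - (-4)·0.000) / (11) = -0.636
  x4 = (-7 - (1)·0.000 - (-2)·0.000 - (-2)·0.000) / (7) = -1.000
Iteration 2:
  x1 = (1 - (-3)·0.308 - (-1)·-0.636 - (-2)·-1.000) / (7) = -0.102
  x2 = (4 - (4)·0.143 - (4)·-0.636 - (-4)·-1.000) / (13) = 0.152
  x3 = (-7 - (-2)·0.143 - (-3)·0.308 - (-4)·-1.000) / (11) = -0.890
  x4 = (-7 - (1)·0.143 - (-2)·0.308 - (-2)·-0.636) / (7) = -1.114
Residual b − A·x = (-0.948, 1.536, -1.414, -0.576); ∞-norm = 1.536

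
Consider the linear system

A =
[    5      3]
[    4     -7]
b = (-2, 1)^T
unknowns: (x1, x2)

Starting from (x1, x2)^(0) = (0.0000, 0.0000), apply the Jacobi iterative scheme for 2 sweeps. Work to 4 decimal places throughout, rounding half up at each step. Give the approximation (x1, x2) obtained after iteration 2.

(-0.3143, -0.3714)

Iteration 1:
  x1 = (-2 - (3)·0.0000) / (5) = -0.4000
  x2 = (1 - (4)·0.0000) / (-7) = -0.1429
Iteration 2:
  x1 = (-2 - (3)·-0.1429) / (5) = -0.3143
  x2 = (1 - (4)·-0.4000) / (-7) = -0.3714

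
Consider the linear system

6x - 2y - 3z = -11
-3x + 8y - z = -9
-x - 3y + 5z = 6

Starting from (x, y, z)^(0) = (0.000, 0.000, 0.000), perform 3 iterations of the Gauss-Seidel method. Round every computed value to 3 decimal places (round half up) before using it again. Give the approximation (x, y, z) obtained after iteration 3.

(-2.831, -2.260, -0.722)

Iteration 1:
  x = (-11 - (-2)·0.000 - (-3)·0.000) / (6) = -1.833
  y = (-9 - (-3)·-1.833 - (-1)·0.000) / (8) = -1.812
  z = (6 - (-1)·-1.833 - (-3)·-1.812) / (5) = -0.254
Iteration 2:
  x = (-11 - (-2)·-1.812 - (-3)·-0.254) / (6) = -2.564
  y = (-9 - (-3)·-2.564 - (-1)·-0.254) / (8) = -2.118
  z = (6 - (-1)·-2.564 - (-3)·-2.118) / (5) = -0.584
Iteration 3:
  x = (-11 - (-2)·-2.118 - (-3)·-0.584) / (6) = -2.831
  y = (-9 - (-3)·-2.831 - (-1)·-0.584) / (8) = -2.260
  z = (6 - (-1)·-2.831 - (-3)·-2.260) / (5) = -0.722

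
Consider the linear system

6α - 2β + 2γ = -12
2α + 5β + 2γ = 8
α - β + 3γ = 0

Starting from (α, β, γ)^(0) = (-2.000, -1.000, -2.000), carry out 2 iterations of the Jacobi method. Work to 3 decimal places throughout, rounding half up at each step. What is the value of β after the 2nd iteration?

2.134

Iteration 1:
  α = (-12 - (-2)·-1.000 - (2)·-2.000) / (6) = -1.667
  β = (8 - (2)·-2.000 - (2)·-2.000) / (5) = 3.200
  γ = (0 - (1)·-2.000 - (-1)·-1.000) / (3) = 0.333
Iteration 2:
  α = (-12 - (-2)·3.200 - (2)·0.333) / (6) = -1.044
  β = (8 - (2)·-1.667 - (2)·0.333) / (5) = 2.134
  γ = (0 - (1)·-1.667 - (-1)·3.200) / (3) = 1.622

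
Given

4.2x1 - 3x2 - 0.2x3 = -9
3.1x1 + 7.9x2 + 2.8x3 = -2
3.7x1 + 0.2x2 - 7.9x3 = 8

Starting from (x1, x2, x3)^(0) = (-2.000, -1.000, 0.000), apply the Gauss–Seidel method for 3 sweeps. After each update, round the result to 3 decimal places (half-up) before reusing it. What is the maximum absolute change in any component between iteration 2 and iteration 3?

0.313

Iteration 1:
  x1 = (-9 - (-3)·-1.000 - (-0.2)·0.000) / (4.2) = -2.857
  x2 = (-2 - (3.1)·-2.857 - (2.8)·0.000) / (7.9) = 0.868
  x3 = (8 - (3.7)·-2.857 - (0.2)·0.868) / (-7.9) = -2.329
Iteration 2:
  x1 = (-9 - (-3)·0.868 - (-0.2)·-2.329) / (4.2) = -1.634
  x2 = (-2 - (3.1)·-1.634 - (2.8)·-2.329) / (7.9) = 1.213
  x3 = (8 - (3.7)·-1.634 - (0.2)·1.213) / (-7.9) = -1.747
Iteration 3:
  x1 = (-9 - (-3)·1.213 - (-0.2)·-1.747) / (4.2) = -1.360
  x2 = (-2 - (3.1)·-1.360 - (2.8)·-1.747) / (7.9) = 0.900
  x3 = (8 - (3.7)·-1.360 - (0.2)·0.900) / (-7.9) = -1.627
Change: (0.274, -0.313, 0.120) → max |·| = 0.313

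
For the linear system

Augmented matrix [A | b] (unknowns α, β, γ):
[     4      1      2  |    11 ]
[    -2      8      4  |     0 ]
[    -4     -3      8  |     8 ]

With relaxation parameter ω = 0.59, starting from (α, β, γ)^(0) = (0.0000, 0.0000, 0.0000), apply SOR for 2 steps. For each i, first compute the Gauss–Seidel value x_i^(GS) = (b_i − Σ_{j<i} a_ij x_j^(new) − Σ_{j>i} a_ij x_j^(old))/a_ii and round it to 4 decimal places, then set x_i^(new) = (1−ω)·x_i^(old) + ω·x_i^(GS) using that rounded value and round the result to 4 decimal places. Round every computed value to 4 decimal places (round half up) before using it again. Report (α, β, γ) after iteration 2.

Iteration 1:
  α: GS value = (11 - (1)·0.0000 - (2)·0.0000) / (4) = 2.7500;  α ← (1−ω)·0.0000 + ω·2.7500 = 1.6225
  β: GS value = (0 - (-2)·1.6225 - (4)·0.0000) / (8) = 0.4056;  β ← (1−ω)·0.0000 + ω·0.4056 = 0.2393
  γ: GS value = (8 - (-4)·1.6225 - (-3)·0.2393) / (8) = 1.9010;  γ ← (1−ω)·0.0000 + ω·1.9010 = 1.1216
Iteration 2:
  α: GS value = (11 - (1)·0.2393 - (2)·1.1216) / (4) = 2.1294;  α ← (1−ω)·1.6225 + ω·2.1294 = 1.9216
  β: GS value = (0 - (-2)·1.9216 - (4)·1.1216) / (8) = -0.0804;  β ← (1−ω)·0.2393 + ω·-0.0804 = 0.0507
  γ: GS value = (8 - (-4)·1.9216 - (-3)·0.0507) / (8) = 1.9798;  γ ← (1−ω)·1.1216 + ω·1.9798 = 1.6279

(1.9216, 0.0507, 1.6279)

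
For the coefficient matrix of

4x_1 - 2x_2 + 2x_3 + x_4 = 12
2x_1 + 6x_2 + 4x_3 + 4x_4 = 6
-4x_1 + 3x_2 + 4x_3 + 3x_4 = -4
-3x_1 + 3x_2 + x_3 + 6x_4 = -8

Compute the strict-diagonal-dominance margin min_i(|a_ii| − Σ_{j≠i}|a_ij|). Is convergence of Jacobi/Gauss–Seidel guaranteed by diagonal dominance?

-6

row 1: |4| − (2+2+1) = -1
row 2: |6| − (2+4+4) = -4
row 3: |4| − (4+3+3) = -6
row 4: |6| − (3+3+1) = -1
minimum over rows = -6 → not strictly diagonally dominant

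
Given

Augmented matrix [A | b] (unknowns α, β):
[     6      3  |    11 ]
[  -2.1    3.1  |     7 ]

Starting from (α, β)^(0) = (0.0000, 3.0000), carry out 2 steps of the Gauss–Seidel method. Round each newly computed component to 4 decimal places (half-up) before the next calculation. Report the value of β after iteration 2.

Iteration 1:
  α = (11 - (3)·3.0000) / (6) = 0.3333
  β = (7 - (-2.1)·0.3333) / (3.1) = 2.4838
Iteration 2:
  α = (11 - (3)·2.4838) / (6) = 0.5914
  β = (7 - (-2.1)·0.5914) / (3.1) = 2.6587

2.6587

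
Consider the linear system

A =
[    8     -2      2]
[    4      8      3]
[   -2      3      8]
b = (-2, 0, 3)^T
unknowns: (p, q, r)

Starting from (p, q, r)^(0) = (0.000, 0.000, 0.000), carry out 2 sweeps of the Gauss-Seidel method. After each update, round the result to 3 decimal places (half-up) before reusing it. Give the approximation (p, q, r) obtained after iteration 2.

Iteration 1:
  p = (-2 - (-2)·0.000 - (2)·0.000) / (8) = -0.250
  q = (0 - (4)·-0.250 - (3)·0.000) / (8) = 0.125
  r = (3 - (-2)·-0.250 - (3)·0.125) / (8) = 0.266
Iteration 2:
  p = (-2 - (-2)·0.125 - (2)·0.266) / (8) = -0.285
  q = (0 - (4)·-0.285 - (3)·0.266) / (8) = 0.043
  r = (3 - (-2)·-0.285 - (3)·0.043) / (8) = 0.288

(-0.285, 0.043, 0.288)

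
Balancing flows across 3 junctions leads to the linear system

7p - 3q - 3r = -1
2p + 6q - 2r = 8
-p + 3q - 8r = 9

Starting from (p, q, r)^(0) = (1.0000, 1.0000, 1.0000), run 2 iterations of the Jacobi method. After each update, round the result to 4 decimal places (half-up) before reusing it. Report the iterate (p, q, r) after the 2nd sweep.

Iteration 1:
  p = (-1 - (-3)·1.0000 - (-3)·1.0000) / (7) = 0.7143
  q = (8 - (2)·1.0000 - (-2)·1.0000) / (6) = 1.3333
  r = (9 - (-1)·1.0000 - (3)·1.0000) / (-8) = -0.8750
Iteration 2:
  p = (-1 - (-3)·1.3333 - (-3)·-0.8750) / (7) = 0.0536
  q = (8 - (2)·0.7143 - (-2)·-0.8750) / (6) = 0.8036
  r = (9 - (-1)·0.7143 - (3)·1.3333) / (-8) = -0.7143

(0.0536, 0.8036, -0.7143)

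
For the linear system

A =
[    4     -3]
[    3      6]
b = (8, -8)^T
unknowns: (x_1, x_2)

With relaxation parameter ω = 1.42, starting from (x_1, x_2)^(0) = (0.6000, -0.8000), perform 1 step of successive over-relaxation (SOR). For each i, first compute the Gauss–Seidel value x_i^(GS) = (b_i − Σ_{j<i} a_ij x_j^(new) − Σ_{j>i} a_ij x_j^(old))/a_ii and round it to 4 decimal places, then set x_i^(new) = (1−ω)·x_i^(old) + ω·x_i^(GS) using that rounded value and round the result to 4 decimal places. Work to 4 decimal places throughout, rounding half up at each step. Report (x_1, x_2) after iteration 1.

(1.7360, -2.7898)

Iteration 1:
  x_1: GS value = (8 - (-3)·-0.8000) / (4) = 1.4000;  x_1 ← (1−ω)·0.6000 + ω·1.4000 = 1.7360
  x_2: GS value = (-8 - (3)·1.7360) / (6) = -2.2013;  x_2 ← (1−ω)·-0.8000 + ω·-2.2013 = -2.7898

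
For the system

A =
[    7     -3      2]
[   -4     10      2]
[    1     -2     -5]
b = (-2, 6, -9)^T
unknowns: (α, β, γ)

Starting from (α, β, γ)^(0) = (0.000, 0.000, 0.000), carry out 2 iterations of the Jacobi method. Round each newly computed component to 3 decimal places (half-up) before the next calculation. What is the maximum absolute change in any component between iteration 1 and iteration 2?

0.474

Iteration 1:
  α = (-2 - (-3)·0.000 - (2)·0.000) / (7) = -0.286
  β = (6 - (-4)·0.000 - (2)·0.000) / (10) = 0.600
  γ = (-9 - (1)·0.000 - (-2)·0.000) / (-5) = 1.800
Iteration 2:
  α = (-2 - (-3)·0.600 - (2)·1.800) / (7) = -0.543
  β = (6 - (-4)·-0.286 - (2)·1.800) / (10) = 0.126
  γ = (-9 - (1)·-0.286 - (-2)·0.600) / (-5) = 1.503
Change: (-0.257, -0.474, -0.297) → max |·| = 0.474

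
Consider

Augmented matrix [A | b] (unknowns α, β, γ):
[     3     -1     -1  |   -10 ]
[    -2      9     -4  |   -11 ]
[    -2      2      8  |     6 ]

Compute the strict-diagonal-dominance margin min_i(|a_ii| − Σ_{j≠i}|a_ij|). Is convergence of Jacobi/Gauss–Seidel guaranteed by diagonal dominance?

1

row 1: |3| − (1+1) = 1
row 2: |9| − (2+4) = 3
row 3: |8| − (2+2) = 4
minimum over rows = 1 → strictly diagonally dominant (convergence guaranteed)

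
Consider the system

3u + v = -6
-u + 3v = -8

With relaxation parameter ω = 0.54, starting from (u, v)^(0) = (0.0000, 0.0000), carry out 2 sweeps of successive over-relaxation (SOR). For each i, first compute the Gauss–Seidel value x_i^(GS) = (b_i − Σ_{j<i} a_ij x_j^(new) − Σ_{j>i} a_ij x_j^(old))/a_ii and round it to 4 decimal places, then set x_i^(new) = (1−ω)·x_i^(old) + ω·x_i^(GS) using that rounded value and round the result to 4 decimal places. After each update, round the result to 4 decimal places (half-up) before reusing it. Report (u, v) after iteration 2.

(-1.2826, -2.4227)

Iteration 1:
  u: GS value = (-6 - (1)·0.0000) / (3) = -2.0000;  u ← (1−ω)·0.0000 + ω·-2.0000 = -1.0800
  v: GS value = (-8 - (-1)·-1.0800) / (3) = -3.0267;  v ← (1−ω)·0.0000 + ω·-3.0267 = -1.6344
Iteration 2:
  u: GS value = (-6 - (1)·-1.6344) / (3) = -1.4552;  u ← (1−ω)·-1.0800 + ω·-1.4552 = -1.2826
  v: GS value = (-8 - (-1)·-1.2826) / (3) = -3.0942;  v ← (1−ω)·-1.6344 + ω·-3.0942 = -2.4227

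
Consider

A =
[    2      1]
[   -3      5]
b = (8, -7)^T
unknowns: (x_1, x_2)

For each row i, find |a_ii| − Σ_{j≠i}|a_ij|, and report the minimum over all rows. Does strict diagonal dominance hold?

1

row 1: |2| − (1) = 1
row 2: |5| − (3) = 2
minimum over rows = 1 → strictly diagonally dominant (convergence guaranteed)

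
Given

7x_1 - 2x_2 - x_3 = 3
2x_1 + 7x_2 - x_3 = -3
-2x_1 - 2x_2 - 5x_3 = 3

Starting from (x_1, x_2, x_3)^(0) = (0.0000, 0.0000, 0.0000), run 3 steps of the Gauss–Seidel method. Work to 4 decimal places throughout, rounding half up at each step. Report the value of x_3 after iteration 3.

-0.4608

Iteration 1:
  x_1 = (3 - (-2)·0.0000 - (-1)·0.0000) / (7) = 0.4286
  x_2 = (-3 - (2)·0.4286 - (-1)·0.0000) / (7) = -0.5510
  x_3 = (3 - (-2)·0.4286 - (-2)·-0.5510) / (-5) = -0.5510
Iteration 2:
  x_1 = (3 - (-2)·-0.5510 - (-1)·-0.5510) / (7) = 0.1924
  x_2 = (-3 - (2)·0.1924 - (-1)·-0.5510) / (7) = -0.5623
  x_3 = (3 - (-2)·0.1924 - (-2)·-0.5623) / (-5) = -0.4520
Iteration 3:
  x_1 = (3 - (-2)·-0.5623 - (-1)·-0.4520) / (7) = 0.2033
  x_2 = (-3 - (2)·0.2033 - (-1)·-0.4520) / (7) = -0.5512
  x_3 = (3 - (-2)·0.2033 - (-2)·-0.5512) / (-5) = -0.4608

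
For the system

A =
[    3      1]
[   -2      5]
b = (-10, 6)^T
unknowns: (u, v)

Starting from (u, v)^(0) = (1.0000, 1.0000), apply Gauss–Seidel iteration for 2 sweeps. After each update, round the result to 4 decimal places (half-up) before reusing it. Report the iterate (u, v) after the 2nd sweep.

(-3.2444, -0.0978)

Iteration 1:
  u = (-10 - (1)·1.0000) / (3) = -3.6667
  v = (6 - (-2)·-3.6667) / (5) = -0.2667
Iteration 2:
  u = (-10 - (1)·-0.2667) / (3) = -3.2444
  v = (6 - (-2)·-3.2444) / (5) = -0.0978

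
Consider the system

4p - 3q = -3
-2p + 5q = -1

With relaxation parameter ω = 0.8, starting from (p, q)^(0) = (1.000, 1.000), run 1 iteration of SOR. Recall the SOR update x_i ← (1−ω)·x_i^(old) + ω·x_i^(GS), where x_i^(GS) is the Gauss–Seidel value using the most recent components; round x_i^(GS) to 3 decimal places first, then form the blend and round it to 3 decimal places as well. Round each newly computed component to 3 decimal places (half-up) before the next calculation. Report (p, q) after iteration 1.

Iteration 1:
  p: GS value = (-3 - (-3)·1.000) / (4) = 0.000;  p ← (1−ω)·1.000 + ω·0.000 = 0.200
  q: GS value = (-1 - (-2)·0.200) / (5) = -0.120;  q ← (1−ω)·1.000 + ω·-0.120 = 0.104

(0.200, 0.104)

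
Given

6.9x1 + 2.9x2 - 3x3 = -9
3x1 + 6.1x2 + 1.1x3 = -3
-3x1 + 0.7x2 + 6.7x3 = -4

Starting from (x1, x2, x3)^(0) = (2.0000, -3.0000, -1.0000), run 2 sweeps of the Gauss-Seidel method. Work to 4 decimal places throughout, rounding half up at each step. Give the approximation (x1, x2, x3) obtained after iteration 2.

Iteration 1:
  x1 = (-9 - (2.9)·-3.0000 - (-3)·-1.0000) / (6.9) = -0.4783
  x2 = (-3 - (3)·-0.4783 - (1.1)·-1.0000) / (6.1) = -0.0762
  x3 = (-4 - (-3)·-0.4783 - (0.7)·-0.0762) / (6.7) = -0.8032
Iteration 2:
  x1 = (-9 - (2.9)·-0.0762 - (-3)·-0.8032) / (6.9) = -1.6215
  x2 = (-3 - (3)·-1.6215 - (1.1)·-0.8032) / (6.1) = 0.4505
  x3 = (-4 - (-3)·-1.6215 - (0.7)·0.4505) / (6.7) = -1.3701

(-1.6215, 0.4505, -1.3701)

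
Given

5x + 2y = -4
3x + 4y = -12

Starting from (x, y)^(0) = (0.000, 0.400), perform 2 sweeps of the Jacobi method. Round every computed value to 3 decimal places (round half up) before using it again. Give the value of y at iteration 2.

Iteration 1:
  x = (-4 - (2)·0.400) / (5) = -0.960
  y = (-12 - (3)·0.000) / (4) = -3.000
Iteration 2:
  x = (-4 - (2)·-3.000) / (5) = 0.400
  y = (-12 - (3)·-0.960) / (4) = -2.280

-2.280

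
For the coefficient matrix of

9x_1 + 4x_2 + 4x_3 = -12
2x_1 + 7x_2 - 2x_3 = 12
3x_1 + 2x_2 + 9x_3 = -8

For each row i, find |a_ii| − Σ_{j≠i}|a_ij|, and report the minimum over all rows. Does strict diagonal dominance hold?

row 1: |9| − (4+4) = 1
row 2: |7| − (2+2) = 3
row 3: |9| − (3+2) = 4
minimum over rows = 1 → strictly diagonally dominant (convergence guaranteed)

1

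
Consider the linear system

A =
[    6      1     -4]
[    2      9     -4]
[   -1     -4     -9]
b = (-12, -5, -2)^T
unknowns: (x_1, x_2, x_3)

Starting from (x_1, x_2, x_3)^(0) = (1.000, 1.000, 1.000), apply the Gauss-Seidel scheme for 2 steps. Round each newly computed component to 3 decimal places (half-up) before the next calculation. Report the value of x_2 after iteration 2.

-0.017

Iteration 1:
  x_1 = (-12 - (1)·1.000 - (-4)·1.000) / (6) = -1.500
  x_2 = (-5 - (2)·-1.500 - (-4)·1.000) / (9) = 0.222
  x_3 = (-2 - (-1)·-1.500 - (-4)·0.222) / (-9) = 0.290
Iteration 2:
  x_1 = (-12 - (1)·0.222 - (-4)·0.290) / (6) = -1.844
  x_2 = (-5 - (2)·-1.844 - (-4)·0.290) / (9) = -0.017
  x_3 = (-2 - (-1)·-1.844 - (-4)·-0.017) / (-9) = 0.435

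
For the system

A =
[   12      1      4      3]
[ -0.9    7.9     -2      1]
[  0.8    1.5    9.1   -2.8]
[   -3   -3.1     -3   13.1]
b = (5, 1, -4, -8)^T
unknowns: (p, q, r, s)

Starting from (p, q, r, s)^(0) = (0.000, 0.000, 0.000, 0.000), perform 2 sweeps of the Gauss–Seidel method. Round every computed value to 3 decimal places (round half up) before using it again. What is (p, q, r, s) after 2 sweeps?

Iteration 1:
  p = (5 - (1)·0.000 - (4)·0.000 - (3)·0.000) / (12) = 0.417
  q = (1 - (-0.9)·0.417 - (-2)·0.000 - (1)·0.000) / (7.9) = 0.174
  r = (-4 - (0.8)·0.417 - (1.5)·0.174 - (-2.8)·0.000) / (9.1) = -0.505
  s = (-8 - (-3)·0.417 - (-3.1)·0.174 - (-3)·-0.505) / (13.1) = -0.590
Iteration 2:
  p = (5 - (1)·0.174 - (4)·-0.505 - (3)·-0.590) / (12) = 0.718
  q = (1 - (-0.9)·0.718 - (-2)·-0.505 - (1)·-0.590) / (7.9) = 0.155
  r = (-4 - (0.8)·0.718 - (1.5)·0.155 - (-2.8)·-0.590) / (9.1) = -0.710
  s = (-8 - (-3)·0.718 - (-3.1)·0.155 - (-3)·-0.710) / (13.1) = -0.572

(0.718, 0.155, -0.710, -0.572)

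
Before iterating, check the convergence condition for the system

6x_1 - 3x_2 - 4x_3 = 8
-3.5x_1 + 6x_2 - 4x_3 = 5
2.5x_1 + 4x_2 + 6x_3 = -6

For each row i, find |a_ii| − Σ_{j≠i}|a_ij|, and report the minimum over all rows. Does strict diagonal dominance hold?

-1.5

row 1: |6| − (3+4) = -1
row 2: |6| − (3.5+4) = -1.5
row 3: |6| − (2.5+4) = -0.5
minimum over rows = -1.5 → not strictly diagonally dominant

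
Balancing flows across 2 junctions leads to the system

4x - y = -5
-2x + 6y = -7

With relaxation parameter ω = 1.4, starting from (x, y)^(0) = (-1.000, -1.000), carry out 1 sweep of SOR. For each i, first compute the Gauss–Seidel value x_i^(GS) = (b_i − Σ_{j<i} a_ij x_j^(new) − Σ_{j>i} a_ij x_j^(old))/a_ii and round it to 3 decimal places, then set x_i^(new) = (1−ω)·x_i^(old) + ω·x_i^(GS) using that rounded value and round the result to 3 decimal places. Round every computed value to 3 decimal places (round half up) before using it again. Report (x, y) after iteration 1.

(-1.700, -2.026)

Iteration 1:
  x: GS value = (-5 - (-1)·-1.000) / (4) = -1.500;  x ← (1−ω)·-1.000 + ω·-1.500 = -1.700
  y: GS value = (-7 - (-2)·-1.700) / (6) = -1.733;  y ← (1−ω)·-1.000 + ω·-1.733 = -2.026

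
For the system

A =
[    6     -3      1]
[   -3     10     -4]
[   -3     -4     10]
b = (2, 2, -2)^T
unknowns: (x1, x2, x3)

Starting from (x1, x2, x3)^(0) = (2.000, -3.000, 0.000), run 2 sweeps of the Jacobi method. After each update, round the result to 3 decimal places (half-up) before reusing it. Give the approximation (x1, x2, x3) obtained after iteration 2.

(0.867, -0.470, -0.230)

Iteration 1:
  x1 = (2 - (-3)·-3.000 - (1)·0.000) / (6) = -1.167
  x2 = (2 - (-3)·2.000 - (-4)·0.000) / (10) = 0.800
  x3 = (-2 - (-3)·2.000 - (-4)·-3.000) / (10) = -0.800
Iteration 2:
  x1 = (2 - (-3)·0.800 - (1)·-0.800) / (6) = 0.867
  x2 = (2 - (-3)·-1.167 - (-4)·-0.800) / (10) = -0.470
  x3 = (-2 - (-3)·-1.167 - (-4)·0.800) / (10) = -0.230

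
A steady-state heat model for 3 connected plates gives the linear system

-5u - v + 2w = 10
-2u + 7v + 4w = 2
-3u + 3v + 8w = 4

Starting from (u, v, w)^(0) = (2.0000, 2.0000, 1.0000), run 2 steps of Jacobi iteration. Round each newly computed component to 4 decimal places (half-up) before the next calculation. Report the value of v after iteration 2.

-0.5714

Iteration 1:
  u = (10 - (-1)·2.0000 - (2)·1.0000) / (-5) = -2.0000
  v = (2 - (-2)·2.0000 - (4)·1.0000) / (7) = 0.2857
  w = (4 - (-3)·2.0000 - (3)·2.0000) / (8) = 0.5000
Iteration 2:
  u = (10 - (-1)·0.2857 - (2)·0.5000) / (-5) = -1.8571
  v = (2 - (-2)·-2.0000 - (4)·0.5000) / (7) = -0.5714
  w = (4 - (-3)·-2.0000 - (3)·0.2857) / (8) = -0.3571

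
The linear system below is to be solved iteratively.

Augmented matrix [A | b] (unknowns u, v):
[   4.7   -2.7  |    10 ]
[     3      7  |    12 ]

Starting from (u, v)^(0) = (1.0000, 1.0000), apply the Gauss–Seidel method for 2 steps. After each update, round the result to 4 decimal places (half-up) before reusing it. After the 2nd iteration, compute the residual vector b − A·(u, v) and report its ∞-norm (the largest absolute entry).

Iteration 1:
  u = (10 - (-2.7)·1.0000) / (4.7) = 2.7021
  v = (12 - (3)·2.7021) / (7) = 0.5562
Iteration 2:
  u = (10 - (-2.7)·0.5562) / (4.7) = 2.4472
  v = (12 - (3)·2.4472) / (7) = 0.6655
Residual b − A·x = (0.2950, -0.0001); ∞-norm = 0.2950

0.2950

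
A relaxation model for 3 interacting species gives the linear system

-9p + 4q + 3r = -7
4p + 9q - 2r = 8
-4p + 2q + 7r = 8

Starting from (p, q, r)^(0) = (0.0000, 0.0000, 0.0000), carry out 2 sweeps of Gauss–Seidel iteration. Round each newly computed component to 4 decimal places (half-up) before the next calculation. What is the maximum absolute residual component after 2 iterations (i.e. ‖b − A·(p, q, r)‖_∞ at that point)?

1.2282

Iteration 1:
  p = (-7 - (4)·0.0000 - (3)·0.0000) / (-9) = 0.7778
  q = (8 - (4)·0.7778 - (-2)·0.0000) / (9) = 0.5432
  r = (8 - (-4)·0.7778 - (2)·0.5432) / (7) = 1.4321
Iteration 2:
  p = (-7 - (4)·0.5432 - (3)·1.4321) / (-9) = 1.4966
  q = (8 - (4)·1.4966 - (-2)·1.4321) / (9) = 0.5420
  r = (8 - (-4)·1.4966 - (2)·0.5420) / (7) = 1.8432
Residual b − A·x = (-1.2282, 0.8220, 0.0000); ∞-norm = 1.2282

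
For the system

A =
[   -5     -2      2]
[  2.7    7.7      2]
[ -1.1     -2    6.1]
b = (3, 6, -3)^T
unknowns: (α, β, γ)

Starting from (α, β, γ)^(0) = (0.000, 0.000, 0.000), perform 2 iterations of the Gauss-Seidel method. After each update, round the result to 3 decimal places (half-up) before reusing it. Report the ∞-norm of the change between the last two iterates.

0.506

Iteration 1:
  α = (3 - (-2)·0.000 - (2)·0.000) / (-5) = -0.600
  β = (6 - (2.7)·-0.600 - (2)·0.000) / (7.7) = 0.990
  γ = (-3 - (-1.1)·-0.600 - (-2)·0.990) / (6.1) = -0.275
Iteration 2:
  α = (3 - (-2)·0.990 - (2)·-0.275) / (-5) = -1.106
  β = (6 - (2.7)·-1.106 - (2)·-0.275) / (7.7) = 1.238
  γ = (-3 - (-1.1)·-1.106 - (-2)·1.238) / (6.1) = -0.285
Change: (-0.506, 0.248, -0.010) → max |·| = 0.506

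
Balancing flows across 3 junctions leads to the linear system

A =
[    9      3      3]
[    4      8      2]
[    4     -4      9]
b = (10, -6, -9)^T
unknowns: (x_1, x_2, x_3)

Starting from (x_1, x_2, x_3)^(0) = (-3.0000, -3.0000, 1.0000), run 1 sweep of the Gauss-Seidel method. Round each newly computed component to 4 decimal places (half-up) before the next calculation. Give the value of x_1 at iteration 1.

1.7778

Iteration 1:
  x_1 = (10 - (3)·-3.0000 - (3)·1.0000) / (9) = 1.7778
  x_2 = (-6 - (4)·1.7778 - (2)·1.0000) / (8) = -1.8889
  x_3 = (-9 - (4)·1.7778 - (-4)·-1.8889) / (9) = -2.6296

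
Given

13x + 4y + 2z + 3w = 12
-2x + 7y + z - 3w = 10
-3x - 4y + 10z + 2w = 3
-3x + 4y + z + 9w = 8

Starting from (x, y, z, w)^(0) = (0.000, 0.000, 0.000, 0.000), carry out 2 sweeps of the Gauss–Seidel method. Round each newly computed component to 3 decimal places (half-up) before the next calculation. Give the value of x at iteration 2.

0.139

Iteration 1:
  x = (12 - (4)·0.000 - (2)·0.000 - (3)·0.000) / (13) = 0.923
  y = (10 - (-2)·0.923 - (1)·0.000 - (-3)·0.000) / (7) = 1.692
  z = (3 - (-3)·0.923 - (-4)·1.692 - (2)·0.000) / (10) = 1.254
  w = (8 - (-3)·0.923 - (4)·1.692 - (1)·1.254) / (9) = 0.305
Iteration 2:
  x = (12 - (4)·1.692 - (2)·1.254 - (3)·0.305) / (13) = 0.139
  y = (10 - (-2)·0.139 - (1)·1.254 - (-3)·0.305) / (7) = 1.420
  z = (3 - (-3)·0.139 - (-4)·1.420 - (2)·0.305) / (10) = 0.849
  w = (8 - (-3)·0.139 - (4)·1.420 - (1)·0.849) / (9) = 0.210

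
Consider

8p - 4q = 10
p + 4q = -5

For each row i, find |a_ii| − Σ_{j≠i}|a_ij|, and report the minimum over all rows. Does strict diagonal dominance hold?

row 1: |8| − (4) = 4
row 2: |4| − (1) = 3
minimum over rows = 3 → strictly diagonally dominant (convergence guaranteed)

3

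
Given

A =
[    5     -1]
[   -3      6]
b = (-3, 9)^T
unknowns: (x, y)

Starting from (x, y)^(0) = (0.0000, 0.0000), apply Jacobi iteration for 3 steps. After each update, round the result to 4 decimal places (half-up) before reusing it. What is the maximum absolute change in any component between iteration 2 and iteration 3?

Iteration 1:
  x = (-3 - (-1)·0.0000) / (5) = -0.6000
  y = (9 - (-3)·0.0000) / (6) = 1.5000
Iteration 2:
  x = (-3 - (-1)·1.5000) / (5) = -0.3000
  y = (9 - (-3)·-0.6000) / (6) = 1.2000
Iteration 3:
  x = (-3 - (-1)·1.2000) / (5) = -0.3600
  y = (9 - (-3)·-0.3000) / (6) = 1.3500
Change: (-0.0600, 0.1500) → max |·| = 0.1500

0.1500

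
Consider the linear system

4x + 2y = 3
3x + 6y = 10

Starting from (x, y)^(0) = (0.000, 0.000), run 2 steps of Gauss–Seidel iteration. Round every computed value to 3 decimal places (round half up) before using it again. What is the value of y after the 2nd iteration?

1.615

Iteration 1:
  x = (3 - (2)·0.000) / (4) = 0.750
  y = (10 - (3)·0.750) / (6) = 1.292
Iteration 2:
  x = (3 - (2)·1.292) / (4) = 0.104
  y = (10 - (3)·0.104) / (6) = 1.615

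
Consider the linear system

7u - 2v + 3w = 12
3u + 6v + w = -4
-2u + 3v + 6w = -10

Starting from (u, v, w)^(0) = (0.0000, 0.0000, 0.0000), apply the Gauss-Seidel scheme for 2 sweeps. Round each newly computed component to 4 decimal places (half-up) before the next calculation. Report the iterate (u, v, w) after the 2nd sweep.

(1.4218, -1.3220, -0.5317)

Iteration 1:
  u = (12 - (-2)·0.0000 - (3)·0.0000) / (7) = 1.7143
  v = (-4 - (3)·1.7143 - (1)·0.0000) / (6) = -1.5238
  w = (-10 - (-2)·1.7143 - (3)·-1.5238) / (6) = -0.3333
Iteration 2:
  u = (12 - (-2)·-1.5238 - (3)·-0.3333) / (7) = 1.4218
  v = (-4 - (3)·1.4218 - (1)·-0.3333) / (6) = -1.3220
  w = (-10 - (-2)·1.4218 - (3)·-1.3220) / (6) = -0.5317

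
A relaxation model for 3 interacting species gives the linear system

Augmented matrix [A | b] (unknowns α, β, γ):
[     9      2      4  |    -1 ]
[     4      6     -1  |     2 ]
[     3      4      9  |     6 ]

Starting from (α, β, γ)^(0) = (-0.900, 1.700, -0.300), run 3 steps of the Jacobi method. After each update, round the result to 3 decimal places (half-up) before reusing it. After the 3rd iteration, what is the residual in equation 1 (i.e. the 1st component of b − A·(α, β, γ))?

-0.676

Iteration 1:
  α = (-1 - (2)·1.700 - (4)·-0.300) / (9) = -0.356
  β = (2 - (4)·-0.900 - (-1)·-0.300) / (6) = 0.883
  γ = (6 - (3)·-0.900 - (4)·1.700) / (9) = 0.211
Iteration 2:
  α = (-1 - (2)·0.883 - (4)·0.211) / (9) = -0.401
  β = (2 - (4)·-0.356 - (-1)·0.211) / (6) = 0.606
  γ = (6 - (3)·-0.356 - (4)·0.883) / (9) = 0.393
Iteration 3:
  α = (-1 - (2)·0.606 - (4)·0.393) / (9) = -0.420
  β = (2 - (4)·-0.401 - (-1)·0.393) / (6) = 0.666
  γ = (6 - (3)·-0.401 - (4)·0.606) / (9) = 0.531
Residual b − A·x = (-0.676, 0.215, -0.183)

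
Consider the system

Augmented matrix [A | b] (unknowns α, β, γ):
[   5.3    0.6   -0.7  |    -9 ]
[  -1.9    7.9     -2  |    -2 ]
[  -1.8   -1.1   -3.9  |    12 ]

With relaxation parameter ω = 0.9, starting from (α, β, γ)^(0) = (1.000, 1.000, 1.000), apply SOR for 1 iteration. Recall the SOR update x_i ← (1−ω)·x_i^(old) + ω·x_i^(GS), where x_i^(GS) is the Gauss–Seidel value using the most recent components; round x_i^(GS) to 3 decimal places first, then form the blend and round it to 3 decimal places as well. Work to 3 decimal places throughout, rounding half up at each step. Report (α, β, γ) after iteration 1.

Iteration 1:
  α: GS value = (-9 - (0.6)·1.000 - (-0.7)·1.000) / (5.3) = -1.679;  α ← (1−ω)·1.000 + ω·-1.679 = -1.411
  β: GS value = (-2 - (-1.9)·-1.411 - (-2)·1.000) / (7.9) = -0.339;  β ← (1−ω)·1.000 + ω·-0.339 = -0.205
  γ: GS value = (12 - (-1.8)·-1.411 - (-1.1)·-0.205) / (-3.9) = -2.368;  γ ← (1−ω)·1.000 + ω·-2.368 = -2.031

(-1.411, -0.205, -2.031)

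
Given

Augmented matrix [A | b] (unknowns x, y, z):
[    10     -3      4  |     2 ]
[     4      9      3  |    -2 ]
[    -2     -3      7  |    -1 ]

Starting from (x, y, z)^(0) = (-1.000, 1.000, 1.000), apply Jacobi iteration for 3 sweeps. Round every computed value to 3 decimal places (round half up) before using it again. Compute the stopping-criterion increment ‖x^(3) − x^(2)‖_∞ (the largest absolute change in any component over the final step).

Iteration 1:
  x = (2 - (-3)·1.000 - (4)·1.000) / (10) = 0.100
  y = (-2 - (4)·-1.000 - (3)·1.000) / (9) = -0.111
  z = (-1 - (-2)·-1.000 - (-3)·1.000) / (7) = 0.000
Iteration 2:
  x = (2 - (-3)·-0.111 - (4)·0.000) / (10) = 0.167
  y = (-2 - (4)·0.100 - (3)·0.000) / (9) = -0.267
  z = (-1 - (-2)·0.100 - (-3)·-0.111) / (7) = -0.162
Iteration 3:
  x = (2 - (-3)·-0.267 - (4)·-0.162) / (10) = 0.185
  y = (-2 - (4)·0.167 - (3)·-0.162) / (9) = -0.242
  z = (-1 - (-2)·0.167 - (-3)·-0.267) / (7) = -0.210
Change: (0.018, 0.025, -0.048) → max |·| = 0.048

0.048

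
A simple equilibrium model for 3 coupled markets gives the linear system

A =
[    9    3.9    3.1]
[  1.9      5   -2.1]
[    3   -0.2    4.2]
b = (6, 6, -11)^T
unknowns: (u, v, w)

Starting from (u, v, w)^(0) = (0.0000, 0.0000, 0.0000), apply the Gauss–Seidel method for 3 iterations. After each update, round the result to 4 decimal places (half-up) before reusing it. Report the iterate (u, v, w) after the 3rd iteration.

(2.1502, -1.1208, -4.2083)

Iteration 1:
  u = (6 - (3.9)·0.0000 - (3.1)·0.0000) / (9) = 0.6667
  v = (6 - (1.9)·0.6667 - (-2.1)·0.0000) / (5) = 0.9467
  w = (-11 - (3)·0.6667 - (-0.2)·0.9467) / (4.2) = -3.0502
Iteration 2:
  u = (6 - (3.9)·0.9467 - (3.1)·-3.0502) / (9) = 1.3071
  v = (6 - (1.9)·1.3071 - (-2.1)·-3.0502) / (5) = -0.5778
  w = (-11 - (3)·1.3071 - (-0.2)·-0.5778) / (4.2) = -3.5802
Iteration 3:
  u = (6 - (3.9)·-0.5778 - (3.1)·-3.5802) / (9) = 2.1502
  v = (6 - (1.9)·2.1502 - (-2.1)·-3.5802) / (5) = -1.1208
  w = (-11 - (3)·2.1502 - (-0.2)·-1.1208) / (4.2) = -4.2083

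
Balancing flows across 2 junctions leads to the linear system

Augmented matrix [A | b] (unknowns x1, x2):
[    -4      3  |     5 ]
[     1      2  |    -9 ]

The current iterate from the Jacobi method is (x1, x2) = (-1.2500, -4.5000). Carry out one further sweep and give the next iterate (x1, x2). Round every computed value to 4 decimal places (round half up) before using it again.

(-4.6250, -3.8750)

One sweep:
  x1 = (5 - (3)·-4.5000) / (-4) = -4.6250
  x2 = (-9 - (1)·-1.2500) / (2) = -3.8750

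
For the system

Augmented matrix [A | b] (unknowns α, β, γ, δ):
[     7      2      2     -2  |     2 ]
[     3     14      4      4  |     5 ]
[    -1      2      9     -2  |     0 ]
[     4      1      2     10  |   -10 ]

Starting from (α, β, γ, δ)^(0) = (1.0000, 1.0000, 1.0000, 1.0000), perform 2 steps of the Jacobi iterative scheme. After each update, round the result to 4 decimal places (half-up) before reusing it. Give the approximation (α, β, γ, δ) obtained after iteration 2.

(-0.1093, 0.8111, -0.2825, -0.9794)

Iteration 1:
  α = (2 - (2)·1.0000 - (2)·1.0000 - (-2)·1.0000) / (7) = 0.0000
  β = (5 - (3)·1.0000 - (4)·1.0000 - (4)·1.0000) / (14) = -0.4286
  γ = (0 - (-1)·1.0000 - (2)·1.0000 - (-2)·1.0000) / (9) = 0.1111
  δ = (-10 - (4)·1.0000 - (1)·1.0000 - (2)·1.0000) / (10) = -1.7000
Iteration 2:
  α = (2 - (2)·-0.4286 - (2)·0.1111 - (-2)·-1.7000) / (7) = -0.1093
  β = (5 - (3)·0.0000 - (4)·0.1111 - (4)·-1.7000) / (14) = 0.8111
  γ = (0 - (-1)·0.0000 - (2)·-0.4286 - (-2)·-1.7000) / (9) = -0.2825
  δ = (-10 - (4)·0.0000 - (1)·-0.4286 - (2)·0.1111) / (10) = -0.9794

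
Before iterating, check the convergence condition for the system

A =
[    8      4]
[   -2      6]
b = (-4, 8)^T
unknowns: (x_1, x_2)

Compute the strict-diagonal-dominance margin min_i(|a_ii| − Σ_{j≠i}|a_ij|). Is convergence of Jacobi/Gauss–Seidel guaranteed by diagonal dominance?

row 1: |8| − (4) = 4
row 2: |6| − (2) = 4
minimum over rows = 4 → strictly diagonally dominant (convergence guaranteed)

4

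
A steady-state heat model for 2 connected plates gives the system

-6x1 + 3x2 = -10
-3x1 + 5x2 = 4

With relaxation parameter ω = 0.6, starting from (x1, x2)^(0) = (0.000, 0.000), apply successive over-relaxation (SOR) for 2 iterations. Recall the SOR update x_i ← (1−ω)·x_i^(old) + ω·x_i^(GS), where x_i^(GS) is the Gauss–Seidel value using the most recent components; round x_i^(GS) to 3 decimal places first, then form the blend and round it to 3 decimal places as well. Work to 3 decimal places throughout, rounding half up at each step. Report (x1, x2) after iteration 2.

Iteration 1:
  x1: GS value = (-10 - (3)·0.000) / (-6) = 1.667;  x1 ← (1−ω)·0.000 + ω·1.667 = 1.000
  x2: GS value = (4 - (-3)·1.000) / (5) = 1.400;  x2 ← (1−ω)·0.000 + ω·1.400 = 0.840
Iteration 2:
  x1: GS value = (-10 - (3)·0.840) / (-6) = 2.087;  x1 ← (1−ω)·1.000 + ω·2.087 = 1.652
  x2: GS value = (4 - (-3)·1.652) / (5) = 1.791;  x2 ← (1−ω)·0.840 + ω·1.791 = 1.411

(1.652, 1.411)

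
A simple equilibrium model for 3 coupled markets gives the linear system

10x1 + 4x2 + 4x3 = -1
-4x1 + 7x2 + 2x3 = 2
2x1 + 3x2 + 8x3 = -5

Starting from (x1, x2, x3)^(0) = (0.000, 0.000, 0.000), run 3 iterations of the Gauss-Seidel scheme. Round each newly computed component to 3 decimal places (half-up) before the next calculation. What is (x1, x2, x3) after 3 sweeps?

Iteration 1:
  x1 = (-1 - (4)·0.000 - (4)·0.000) / (10) = -0.100
  x2 = (2 - (-4)·-0.100 - (2)·0.000) / (7) = 0.229
  x3 = (-5 - (2)·-0.100 - (3)·0.229) / (8) = -0.686
Iteration 2:
  x1 = (-1 - (4)·0.229 - (4)·-0.686) / (10) = 0.083
  x2 = (2 - (-4)·0.083 - (2)·-0.686) / (7) = 0.529
  x3 = (-5 - (2)·0.083 - (3)·0.529) / (8) = -0.844
Iteration 3:
  x1 = (-1 - (4)·0.529 - (4)·-0.844) / (10) = 0.026
  x2 = (2 - (-4)·0.026 - (2)·-0.844) / (7) = 0.542
  x3 = (-5 - (2)·0.026 - (3)·0.542) / (8) = -0.835

(0.026, 0.542, -0.835)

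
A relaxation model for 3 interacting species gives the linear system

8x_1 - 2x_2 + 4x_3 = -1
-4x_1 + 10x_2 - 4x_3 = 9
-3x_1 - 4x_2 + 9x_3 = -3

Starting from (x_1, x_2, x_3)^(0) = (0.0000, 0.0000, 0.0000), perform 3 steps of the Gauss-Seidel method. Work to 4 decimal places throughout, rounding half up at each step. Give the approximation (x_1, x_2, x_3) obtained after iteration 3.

(0.0533, 0.9658, 0.1137)

Iteration 1:
  x_1 = (-1 - (-2)·0.0000 - (4)·0.0000) / (8) = -0.1250
  x_2 = (9 - (-4)·-0.1250 - (-4)·0.0000) / (10) = 0.8500
  x_3 = (-3 - (-3)·-0.1250 - (-4)·0.8500) / (9) = 0.0028
Iteration 2:
  x_1 = (-1 - (-2)·0.8500 - (4)·0.0028) / (8) = 0.0861
  x_2 = (9 - (-4)·0.0861 - (-4)·0.0028) / (10) = 0.9356
  x_3 = (-3 - (-3)·0.0861 - (-4)·0.9356) / (9) = 0.1112
Iteration 3:
  x_1 = (-1 - (-2)·0.9356 - (4)·0.1112) / (8) = 0.0533
  x_2 = (9 - (-4)·0.0533 - (-4)·0.1112) / (10) = 0.9658
  x_3 = (-3 - (-3)·0.0533 - (-4)·0.9658) / (9) = 0.1137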